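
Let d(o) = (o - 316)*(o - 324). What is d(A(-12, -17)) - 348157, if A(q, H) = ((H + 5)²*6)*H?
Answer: 224891891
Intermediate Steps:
A(q, H) = 6*H*(5 + H)² (A(q, H) = ((5 + H)²*6)*H = (6*(5 + H)²)*H = 6*H*(5 + H)²)
d(o) = (-324 + o)*(-316 + o) (d(o) = (-316 + o)*(-324 + o) = (-324 + o)*(-316 + o))
d(A(-12, -17)) - 348157 = (102384 + (6*(-17)*(5 - 17)²)² - 3840*(-17)*(5 - 17)²) - 348157 = (102384 + (6*(-17)*(-12)²)² - 3840*(-17)*(-12)²) - 348157 = (102384 + (6*(-17)*144)² - 3840*(-17)*144) - 348157 = (102384 + (-14688)² - 640*(-14688)) - 348157 = (102384 + 215737344 + 9400320) - 348157 = 225240048 - 348157 = 224891891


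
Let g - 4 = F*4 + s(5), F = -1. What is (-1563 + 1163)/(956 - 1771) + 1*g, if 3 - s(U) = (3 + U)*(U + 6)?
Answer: -13775/163 ≈ -84.509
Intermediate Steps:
s(U) = 3 - (3 + U)*(6 + U) (s(U) = 3 - (3 + U)*(U + 6) = 3 - (3 + U)*(6 + U))
g = -85 (g = 4 + (-1*4 + (-15 - 1*5**2 - 9*5)) = 4 + (-4 + (-15 - 1*25 - 45)) = 4 + (-4 + (-15 - 25 - 45)) = 4 + (-4 - 85) = 4 - 89 = -85)
(-1563 + 1163)/(956 - 1771) + 1*g = (-1563 + 1163)/(956 - 1771) + 1*(-85) = -400/(-815) - 85 = -400*(-1/815) - 85 = 80/163 - 85 = -13775/163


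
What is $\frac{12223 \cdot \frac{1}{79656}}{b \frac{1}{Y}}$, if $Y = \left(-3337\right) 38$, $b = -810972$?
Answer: $\frac{774974869}{32299392816} \approx 0.023993$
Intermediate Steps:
$Y = -126806$
$\frac{12223 \cdot \frac{1}{79656}}{b \frac{1}{Y}} = \frac{12223 \cdot \frac{1}{79656}}{\left(-810972\right) \frac{1}{-126806}} = \frac{12223 \cdot \frac{1}{79656}}{\left(-810972\right) \left(- \frac{1}{126806}\right)} = \frac{12223}{79656 \cdot \frac{405486}{63403}} = \frac{12223}{79656} \cdot \frac{63403}{405486} = \frac{774974869}{32299392816}$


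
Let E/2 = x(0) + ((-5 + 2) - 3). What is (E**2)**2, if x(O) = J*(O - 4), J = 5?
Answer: 7311616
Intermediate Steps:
x(O) = -20 + 5*O (x(O) = 5*(O - 4) = 5*(-4 + O) = -20 + 5*O)
E = -52 (E = 2*((-20 + 5*0) + ((-5 + 2) - 3)) = 2*((-20 + 0) + (-3 - 3)) = 2*(-20 - 6) = 2*(-26) = -52)
(E**2)**2 = ((-52)**2)**2 = 2704**2 = 7311616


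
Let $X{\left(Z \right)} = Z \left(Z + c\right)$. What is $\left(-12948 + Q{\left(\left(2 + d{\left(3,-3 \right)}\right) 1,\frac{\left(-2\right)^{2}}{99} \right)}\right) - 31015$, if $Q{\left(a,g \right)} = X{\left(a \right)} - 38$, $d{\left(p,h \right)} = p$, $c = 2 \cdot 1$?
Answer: $-43966$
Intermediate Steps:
$c = 2$
$X{\left(Z \right)} = Z \left(2 + Z\right)$ ($X{\left(Z \right)} = Z \left(Z + 2\right) = Z \left(2 + Z\right)$)
$Q{\left(a,g \right)} = -38 + a \left(2 + a\right)$ ($Q{\left(a,g \right)} = a \left(2 + a\right) - 38 = -38 + a \left(2 + a\right)$)
$\left(-12948 + Q{\left(\left(2 + d{\left(3,-3 \right)}\right) 1,\frac{\left(-2\right)^{2}}{99} \right)}\right) - 31015 = \left(-12948 - \left(38 - \left(2 + 3\right) 1 \left(2 + \left(2 + 3\right) 1\right)\right)\right) - 31015 = \left(-12948 - \left(38 - 5 \cdot 1 \left(2 + 5 \cdot 1\right)\right)\right) - 31015 = \left(-12948 - \left(38 - 5 \left(2 + 5\right)\right)\right) - 31015 = \left(-12948 + \left(-38 + 5 \cdot 7\right)\right) - 31015 = \left(-12948 + \left(-38 + 35\right)\right) - 31015 = \left(-12948 - 3\right) - 31015 = -12951 - 31015 = -43966$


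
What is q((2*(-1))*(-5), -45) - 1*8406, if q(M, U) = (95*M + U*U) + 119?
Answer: -5312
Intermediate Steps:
q(M, U) = 119 + U**2 + 95*M (q(M, U) = (95*M + U**2) + 119 = (U**2 + 95*M) + 119 = 119 + U**2 + 95*M)
q((2*(-1))*(-5), -45) - 1*8406 = (119 + (-45)**2 + 95*((2*(-1))*(-5))) - 1*8406 = (119 + 2025 + 95*(-2*(-5))) - 8406 = (119 + 2025 + 95*10) - 8406 = (119 + 2025 + 950) - 8406 = 3094 - 8406 = -5312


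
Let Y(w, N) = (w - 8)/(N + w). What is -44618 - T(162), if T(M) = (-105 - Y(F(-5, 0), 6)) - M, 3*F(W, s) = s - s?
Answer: -133057/3 ≈ -44352.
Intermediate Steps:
F(W, s) = 0 (F(W, s) = (s - s)/3 = (⅓)*0 = 0)
Y(w, N) = (-8 + w)/(N + w)
T(M) = -311/3 - M (T(M) = (-105 - (-8 + 0)/(6 + 0)) - M = (-105 - (-8)/6) - M = (-105 - 1*(-4/3)) - M = (-105 + 4/3) - M = -311/3 - M)
-44618 - T(162) = -44618 - (-311/3 - 1*162) = -44618 - (-311/3 - 162) = -44618 - 1*(-797/3) = -44618 + 797/3 = -133057/3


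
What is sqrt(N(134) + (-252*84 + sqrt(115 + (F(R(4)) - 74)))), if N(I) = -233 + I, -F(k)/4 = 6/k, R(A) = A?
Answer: sqrt(-21267 + sqrt(35)) ≈ 145.81*I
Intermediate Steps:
F(k) = -24/k
sqrt(N(134) + (-252*84 + sqrt(115 + (F(R(4)) - 74)))) = sqrt((-233 + 134) + (-252*84 + sqrt(115 + (-24/4 - 74)))) = sqrt(-99 + (-21168 + sqrt(115 + (-24*1/4 - 74)))) = sqrt(-99 + (-21168 + sqrt(115 + (-6 - 74)))) = sqrt(-99 + (-21168 + sqrt(115 - 80))) = sqrt(-99 + (-21168 + sqrt(35))) = sqrt(-21267 + sqrt(35))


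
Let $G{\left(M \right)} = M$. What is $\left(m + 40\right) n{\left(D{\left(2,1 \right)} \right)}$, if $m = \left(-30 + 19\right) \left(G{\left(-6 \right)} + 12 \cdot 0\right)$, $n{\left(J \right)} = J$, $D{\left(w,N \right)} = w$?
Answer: $212$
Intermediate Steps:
$m = 66$ ($m = \left(-30 + 19\right) \left(-6 + 12 \cdot 0\right) = - 11 \left(-6 + 0\right) = \left(-11\right) \left(-6\right) = 66$)
$\left(m + 40\right) n{\left(D{\left(2,1 \right)} \right)} = \left(66 + 40\right) 2 = 106 \cdot 2 = 212$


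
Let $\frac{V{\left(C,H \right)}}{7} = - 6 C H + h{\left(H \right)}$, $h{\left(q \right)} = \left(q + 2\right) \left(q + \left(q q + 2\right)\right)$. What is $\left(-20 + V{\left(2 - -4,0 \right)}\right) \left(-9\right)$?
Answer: $-72$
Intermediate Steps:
$h{\left(q \right)} = \left(2 + q\right) \left(2 + q + q^{2}\right)$ ($h{\left(q \right)} = \left(2 + q\right) \left(q + \left(q^{2} + 2\right)\right) = \left(2 + q\right) \left(q + \left(2 + q^{2}\right)\right) = \left(2 + q\right) \left(2 + q + q^{2}\right)$)
$V{\left(C,H \right)} = 28 + 7 H^{3} + 21 H^{2} + 28 H - 42 C H$ ($V{\left(C,H \right)} = 7 \left(- 6 C H + \left(4 + H^{3} + 3 H^{2} + 4 H\right)\right) = 7 \left(4 + H^{3} + 3 H^{2} + 4 H - 6 C H\right) = 28 + 7 H^{3} + 21 H^{2} + 28 H - 42 C H$)
$\left(-20 + V{\left(2 - -4,0 \right)}\right) \left(-9\right) = \left(-20 + \left(28 + 7 \cdot 0^{3} + 21 \cdot 0^{2} + 28 \cdot 0 - 42 \left(2 - -4\right) 0\right)\right) \left(-9\right) = \left(-20 + \left(28 + 7 \cdot 0 + 21 \cdot 0 + 0 - 42 \left(2 + 4\right) 0\right)\right) \left(-9\right) = \left(-20 + \left(28 + 0 + 0 + 0 - 252 \cdot 0\right)\right) \left(-9\right) = \left(-20 + \left(28 + 0 + 0 + 0 + 0\right)\right) \left(-9\right) = \left(-20 + 28\right) \left(-9\right) = 8 \left(-9\right) = -72$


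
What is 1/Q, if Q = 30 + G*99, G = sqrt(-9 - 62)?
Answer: 10/232257 - 11*I*sqrt(71)/77419 ≈ 4.3056e-5 - 0.0011972*I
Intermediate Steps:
G = I*sqrt(71) (G = sqrt(-71) = I*sqrt(71) ≈ 8.4261*I)
Q = 30 + 99*I*sqrt(71) (Q = 30 + (I*sqrt(71))*99 = 30 + 99*I*sqrt(71) ≈ 30.0 + 834.19*I)
1/Q = 1/(30 + 99*I*sqrt(71))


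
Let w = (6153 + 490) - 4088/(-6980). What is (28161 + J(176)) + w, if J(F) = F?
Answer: 61041122/1745 ≈ 34981.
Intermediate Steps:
w = 11593057/1745 (w = 6643 - 4088*(-1/6980) = 6643 + 1022/1745 = 11593057/1745 ≈ 6643.6)
(28161 + J(176)) + w = (28161 + 176) + 11593057/1745 = 28337 + 11593057/1745 = 61041122/1745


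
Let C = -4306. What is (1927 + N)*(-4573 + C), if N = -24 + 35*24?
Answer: -24355097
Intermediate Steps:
N = 816 (N = -24 + 840 = 816)
(1927 + N)*(-4573 + C) = (1927 + 816)*(-4573 - 4306) = 2743*(-8879) = -24355097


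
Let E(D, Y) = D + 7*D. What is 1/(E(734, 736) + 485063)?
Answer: 1/490935 ≈ 2.0369e-6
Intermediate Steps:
E(D, Y) = 8*D
1/(E(734, 736) + 485063) = 1/(8*734 + 485063) = 1/(5872 + 485063) = 1/490935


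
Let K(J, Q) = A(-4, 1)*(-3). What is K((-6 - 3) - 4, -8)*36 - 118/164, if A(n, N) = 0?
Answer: -59/82 ≈ -0.71951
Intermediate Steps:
K(J, Q) = 0 (K(J, Q) = 0*(-3) = 0)
K((-6 - 3) - 4, -8)*36 - 118/164 = 0*36 - 118/164 = 0 - 118*1/164 = 0 - 59/82 = -59/82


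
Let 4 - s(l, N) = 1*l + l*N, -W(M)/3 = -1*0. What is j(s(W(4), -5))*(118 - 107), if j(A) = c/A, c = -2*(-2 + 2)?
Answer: 0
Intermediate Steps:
c = 0 (c = -2*0 = 0)
W(M) = 0 (W(M) = -(-3)*0 = -3*0 = 0)
s(l, N) = 4 - l - N*l (s(l, N) = 4 - (1*l + l*N) = 4 - (l + N*l) = 4 + (-l - N*l) = 4 - l - N*l)
j(A) = 0 (j(A) = 0/A = 0)
j(s(W(4), -5))*(118 - 107) = 0*(118 - 107) = 0*11 = 0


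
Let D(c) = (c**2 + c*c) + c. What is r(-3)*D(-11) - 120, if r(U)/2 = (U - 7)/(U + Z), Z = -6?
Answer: 1180/3 ≈ 393.33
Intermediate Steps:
D(c) = c + 2*c**2 (D(c) = (c**2 + c**2) + c = 2*c**2 + c = c + 2*c**2)
r(U) = 2*(-7 + U)/(-6 + U) (r(U) = 2*((U - 7)/(U - 6)) = 2*((-7 + U)/(-6 + U)) = 2*(-7 + U)/(-6 + U))
r(-3)*D(-11) - 120 = (2*(-7 - 3)/(-6 - 3))*(-11*(1 + 2*(-11))) - 120 = (2*(-10)/(-9))*(-11*(1 - 22)) - 120 = (2*(-1/9)*(-10))*(-11*(-21)) - 120 = (20/9)*231 - 120 = 1540/3 - 120 = 1180/3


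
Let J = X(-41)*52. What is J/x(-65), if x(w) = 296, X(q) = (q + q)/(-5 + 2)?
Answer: 533/111 ≈ 4.8018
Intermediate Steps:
X(q) = -2*q/3 (X(q) = (2*q)/(-3) = (2*q)*(-1/3) = -2*q/3)
J = 4264/3 (J = -2/3*(-41)*52 = (82/3)*52 = 4264/3 ≈ 1421.3)
J/x(-65) = (4264/3)/296 = (4264/3)*(1/296) = 533/111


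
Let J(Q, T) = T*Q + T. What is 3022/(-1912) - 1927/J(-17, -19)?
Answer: -575389/72656 ≈ -7.9194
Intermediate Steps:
J(Q, T) = T + Q*T (J(Q, T) = Q*T + T = T + Q*T)
3022/(-1912) - 1927/J(-17, -19) = 3022/(-1912) - 1927*(-1/(19*(1 - 17))) = 3022*(-1/1912) - 1927/((-19*(-16))) = -1511/956 - 1927/304 = -575389/72656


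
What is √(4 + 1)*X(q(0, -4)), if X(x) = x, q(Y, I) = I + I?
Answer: -8*√5 ≈ -17.889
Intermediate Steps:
q(Y, I) = 2*I
√(4 + 1)*X(q(0, -4)) = √(4 + 1)*(2*(-4)) = √5*(-8) = -8*√5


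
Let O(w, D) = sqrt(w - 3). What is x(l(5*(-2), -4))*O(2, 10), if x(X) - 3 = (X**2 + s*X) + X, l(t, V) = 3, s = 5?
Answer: 30*I ≈ 30.0*I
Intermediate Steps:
O(w, D) = sqrt(-3 + w)
x(X) = 3 + X**2 + 6*X (x(X) = 3 + ((X**2 + 5*X) + X) = 3 + (X**2 + 6*X) = 3 + X**2 + 6*X)
x(l(5*(-2), -4))*O(2, 10) = (3 + 3**2 + 6*3)*sqrt(-3 + 2) = (3 + 9 + 18)*sqrt(-1) = 30*I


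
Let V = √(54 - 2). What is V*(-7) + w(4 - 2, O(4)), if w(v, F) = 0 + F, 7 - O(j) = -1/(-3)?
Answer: 20/3 - 14*√13 ≈ -43.811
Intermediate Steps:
V = 2*√13 (V = √52 = 2*√13 ≈ 7.2111)
O(j) = 20/3 (O(j) = 7 - (-1)/(-3) = 7 - (-1)*(-1)/3 = 7 - 1*⅓ = 7 - ⅓ = 20/3)
w(v, F) = F
V*(-7) + w(4 - 2, O(4)) = (2*√13)*(-7) + 20/3 = -14*√13 + 20/3 = 20/3 - 14*√13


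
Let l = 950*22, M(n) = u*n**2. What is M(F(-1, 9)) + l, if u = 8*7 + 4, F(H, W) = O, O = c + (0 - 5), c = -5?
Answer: 26900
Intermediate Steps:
O = -10 (O = -5 + (0 - 5) = -5 - 5 = -10)
F(H, W) = -10
u = 60 (u = 56 + 4 = 60)
M(n) = 60*n**2
l = 20900
M(F(-1, 9)) + l = 60*(-10)**2 + 20900 = 60*100 + 20900 = 6000 + 20900 = 26900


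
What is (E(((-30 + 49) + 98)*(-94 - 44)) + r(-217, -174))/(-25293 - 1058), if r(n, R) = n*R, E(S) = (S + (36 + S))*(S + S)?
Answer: -1041648510/26351 ≈ -39530.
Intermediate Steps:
E(S) = 2*S*(36 + 2*S) (E(S) = (36 + 2*S)*(2*S) = 2*S*(36 + 2*S))
r(n, R) = R*n
(E(((-30 + 49) + 98)*(-94 - 44)) + r(-217, -174))/(-25293 - 1058) = (4*(((-30 + 49) + 98)*(-94 - 44))*(18 + ((-30 + 49) + 98)*(-94 - 44)) - 174*(-217))/(-25293 - 1058) = (4*((19 + 98)*(-138))*(18 + (19 + 98)*(-138)) + 37758)/(-26351) = (4*(117*(-138))*(18 + 117*(-138)) + 37758)*(-1/26351) = (4*(-16146)*(18 - 16146) + 37758)*(-1/26351) = (4*(-16146)*(-16128) + 37758)*(-1/26351) = (1041610752 + 37758)*(-1/26351) = 1041648510*(-1/26351) = -1041648510/26351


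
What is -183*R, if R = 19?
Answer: -3477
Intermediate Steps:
-183*R = -183*19 = -3477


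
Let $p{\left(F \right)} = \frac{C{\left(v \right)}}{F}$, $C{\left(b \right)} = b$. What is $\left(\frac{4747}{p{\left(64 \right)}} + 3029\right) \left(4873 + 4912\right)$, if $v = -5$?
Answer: $-564913491$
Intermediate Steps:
$p{\left(F \right)} = - \frac{5}{F}$
$\left(\frac{4747}{p{\left(64 \right)}} + 3029\right) \left(4873 + 4912\right) = \left(\frac{4747}{\left(-5\right) \frac{1}{64}} + 3029\right) \left(4873 + 4912\right) = \left(\frac{4747}{\left(-5\right) \frac{1}{64}} + 3029\right) 9785 = \left(\frac{4747}{- \frac{5}{64}} + 3029\right) 9785 = \left(4747 \left(- \frac{64}{5}\right) + 3029\right) 9785 = \left(- \frac{303808}{5} + 3029\right) 9785 = \left(- \frac{288663}{5}\right) 9785 = -564913491$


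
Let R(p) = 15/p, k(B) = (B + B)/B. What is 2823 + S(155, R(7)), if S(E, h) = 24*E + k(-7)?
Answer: 6545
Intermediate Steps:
k(B) = 2 (k(B) = (2*B)/B = 2)
S(E, h) = 2 + 24*E (S(E, h) = 24*E + 2 = 2 + 24*E)
2823 + S(155, R(7)) = 2823 + (2 + 24*155) = 2823 + (2 + 3720) = 2823 + 3722 = 6545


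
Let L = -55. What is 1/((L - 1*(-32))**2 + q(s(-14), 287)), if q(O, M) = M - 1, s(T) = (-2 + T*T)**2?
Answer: 1/815 ≈ 0.0012270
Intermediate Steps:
s(T) = (-2 + T**2)**2
q(O, M) = -1 + M
1/((L - 1*(-32))**2 + q(s(-14), 287)) = 1/((-55 - 1*(-32))**2 + (-1 + 287)) = 1/((-55 + 32)**2 + 286) = 1/((-23)**2 + 286) = 1/(529 + 286) = 1/815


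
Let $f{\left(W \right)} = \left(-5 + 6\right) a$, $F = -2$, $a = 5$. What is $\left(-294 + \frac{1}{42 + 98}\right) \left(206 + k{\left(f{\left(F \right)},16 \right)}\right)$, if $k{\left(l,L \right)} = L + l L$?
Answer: $- \frac{6215009}{70} \approx -88786.0$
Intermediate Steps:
$f{\left(W \right)} = 5$ ($f{\left(W \right)} = \left(-5 + 6\right) 5 = 1 \cdot 5 = 5$)
$k{\left(l,L \right)} = L + L l$
$\left(-294 + \frac{1}{42 + 98}\right) \left(206 + k{\left(f{\left(F \right)},16 \right)}\right) = \left(-294 + \frac{1}{42 + 98}\right) \left(206 + 16 \left(1 + 5\right)\right) = \left(-294 + \frac{1}{140}\right) \left(206 + 16 \cdot 6\right) = \left(-294 + \frac{1}{140}\right) \left(206 + 96\right) = \left(- \frac{41159}{140}\right) 302 = - \frac{6215009}{70}$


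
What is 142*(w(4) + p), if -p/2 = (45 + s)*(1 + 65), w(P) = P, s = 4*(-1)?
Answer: -767936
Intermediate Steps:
s = -4
p = -5412 (p = -2*(45 - 4)*(1 + 65) = -82*66 = -2*2706 = -5412)
142*(w(4) + p) = 142*(4 - 5412) = 142*(-5408) = -767936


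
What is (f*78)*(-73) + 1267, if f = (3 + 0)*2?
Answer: -32897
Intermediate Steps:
f = 6 (f = 3*2 = 6)
(f*78)*(-73) + 1267 = (6*78)*(-73) + 1267 = 468*(-73) + 1267 = -34164 + 1267 = -32897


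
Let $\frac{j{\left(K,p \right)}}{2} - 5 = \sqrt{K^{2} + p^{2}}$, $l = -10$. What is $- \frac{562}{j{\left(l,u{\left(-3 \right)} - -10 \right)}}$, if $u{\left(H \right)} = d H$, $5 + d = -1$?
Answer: $\frac{1405}{859} - \frac{562 \sqrt{221}}{859} \approx -8.0905$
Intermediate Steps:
$d = -6$ ($d = -5 - 1 = -6$)
$u{\left(H \right)} = - 6 H$
$j{\left(K,p \right)} = 10 + 2 \sqrt{K^{2} + p^{2}}$
$- \frac{562}{j{\left(l,u{\left(-3 \right)} - -10 \right)}} = - \frac{562}{10 + 2 \sqrt{\left(-10\right)^{2} + \left(\left(-6\right) \left(-3\right) - -10\right)^{2}}} = - \frac{562}{10 + 2 \sqrt{100 + \left(18 + 10\right)^{2}}} = - \frac{562}{10 + 2 \sqrt{100 + 28^{2}}} = - \frac{562}{10 + 2 \sqrt{100 + 784}} = - \frac{562}{10 + 2 \sqrt{884}} = - \frac{562}{10 + 2 \cdot 2 \sqrt{221}} = - \frac{562}{10 + 4 \sqrt{221}}$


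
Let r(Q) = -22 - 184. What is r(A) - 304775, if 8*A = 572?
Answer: -304981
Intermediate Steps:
A = 143/2 (A = (⅛)*572 = 143/2 ≈ 71.500)
r(Q) = -206
r(A) - 304775 = -206 - 304775 = -304981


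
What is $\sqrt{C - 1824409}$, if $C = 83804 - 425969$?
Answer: $i \sqrt{2166574} \approx 1471.9 i$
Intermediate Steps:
$C = -342165$
$\sqrt{C - 1824409} = \sqrt{-342165 - 1824409} = \sqrt{-2166574} = i \sqrt{2166574}$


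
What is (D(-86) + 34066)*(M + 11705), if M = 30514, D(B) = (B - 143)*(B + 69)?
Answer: 1602591021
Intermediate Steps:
D(B) = (-143 + B)*(69 + B)
(D(-86) + 34066)*(M + 11705) = ((-9867 + (-86)**2 - 74*(-86)) + 34066)*(30514 + 11705) = ((-9867 + 7396 + 6364) + 34066)*42219 = (3893 + 34066)*42219 = 37959*42219 = 1602591021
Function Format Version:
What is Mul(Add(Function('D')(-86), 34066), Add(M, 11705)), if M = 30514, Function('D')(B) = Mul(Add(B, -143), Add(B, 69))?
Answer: 1602591021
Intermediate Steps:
Function('D')(B) = Mul(Add(-143, B), Add(69, B))
Mul(Add(Function('D')(-86), 34066), Add(M, 11705)) = Mul(Add(Add(-9867, Pow(-86, 2), Mul(-74, -86)), 34066), Add(30514, 11705)) = Mul(Add(Add(-9867, 7396, 6364), 34066), 42219) = Mul(Add(3893, 34066), 42219) = Mul(37959, 42219) = 1602591021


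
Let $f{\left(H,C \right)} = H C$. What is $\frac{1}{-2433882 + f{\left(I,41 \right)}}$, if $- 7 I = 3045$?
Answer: $- \frac{1}{2451717} \approx -4.0788 \cdot 10^{-7}$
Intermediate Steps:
$I = -435$ ($I = \left(- \frac{1}{7}\right) 3045 = -435$)
$f{\left(H,C \right)} = C H$
$\frac{1}{-2433882 + f{\left(I,41 \right)}} = \frac{1}{-2433882 + 41 \left(-435\right)} = \frac{1}{-2433882 - 17835} = \frac{1}{-2451717} = - \frac{1}{2451717}$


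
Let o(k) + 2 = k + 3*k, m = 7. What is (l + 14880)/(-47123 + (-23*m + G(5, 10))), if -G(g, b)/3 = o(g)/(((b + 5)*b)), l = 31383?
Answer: -1156575/1182109 ≈ -0.97840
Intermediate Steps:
o(k) = -2 + 4*k (o(k) = -2 + (k + 3*k) = -2 + 4*k)
G(g, b) = -3*(-2 + 4*g)/(b*(5 + b)) (G(g, b) = -3*(-2 + 4*g)/((b + 5)*b) = -3*(-2 + 4*g)/((5 + b)*b) = -3*(-2 + 4*g)/(b*(5 + b)))
(l + 14880)/(-47123 + (-23*m + G(5, 10))) = (31383 + 14880)/(-47123 + (-23*7 + 6*(1 - 2*5)/(10*(5 + 10)))) = 46263/(-47123 + (-161 + 6*(⅒)*(1 - 10)/15)) = 46263/(-47123 + (-161 + 6*(⅒)*(1/15)*(-9))) = 46263/(-47123 + (-161 - 9/25)) = 46263/(-47123 - 4034/25) = 46263/(-1182109/25) = 46263*(-25/1182109) = -1156575/1182109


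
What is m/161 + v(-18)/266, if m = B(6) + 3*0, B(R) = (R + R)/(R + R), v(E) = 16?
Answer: 29/437 ≈ 0.066362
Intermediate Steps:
B(R) = 1 (B(R) = (2*R)/((2*R)) = (2*R)*(1/(2*R)) = 1)
m = 1 (m = 1 + 3*0 = 1 + 0 = 1)
m/161 + v(-18)/266 = 1/161 + 16/266 = 1*(1/161) + 16*(1/266) = 1/161 + 8/133 = 29/437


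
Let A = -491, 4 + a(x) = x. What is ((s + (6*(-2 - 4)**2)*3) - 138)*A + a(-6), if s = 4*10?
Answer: -270060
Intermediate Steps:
a(x) = -4 + x
s = 40
((s + (6*(-2 - 4)**2)*3) - 138)*A + a(-6) = ((40 + (6*(-2 - 4)**2)*3) - 138)*(-491) + (-4 - 6) = ((40 + (6*(-6)**2)*3) - 138)*(-491) - 10 = ((40 + (6*36)*3) - 138)*(-491) - 10 = ((40 + 216*3) - 138)*(-491) - 10 = ((40 + 648) - 138)*(-491) - 10 = (688 - 138)*(-491) - 10 = 550*(-491) - 10 = -270050 - 10 = -270060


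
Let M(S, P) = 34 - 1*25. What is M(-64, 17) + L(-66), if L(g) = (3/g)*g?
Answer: 12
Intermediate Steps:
M(S, P) = 9 (M(S, P) = 34 - 25 = 9)
L(g) = 3
M(-64, 17) + L(-66) = 9 + 3 = 12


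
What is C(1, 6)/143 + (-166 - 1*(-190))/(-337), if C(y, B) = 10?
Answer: -62/48191 ≈ -0.0012865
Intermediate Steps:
C(1, 6)/143 + (-166 - 1*(-190))/(-337) = 10/143 + (-166 - 1*(-190))/(-337) = 10*(1/143) + (-166 + 190)*(-1/337) = 10/143 + 24*(-1/337) = 10/143 - 24/337 = -62/48191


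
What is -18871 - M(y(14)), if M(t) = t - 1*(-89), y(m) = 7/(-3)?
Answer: -56873/3 ≈ -18958.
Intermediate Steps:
y(m) = -7/3 (y(m) = 7*(-1/3) = -7/3)
M(t) = 89 + t (M(t) = t + 89 = 89 + t)
-18871 - M(y(14)) = -18871 - (89 - 7/3) = -18871 - 1*260/3 = -18871 - 260/3 = -56873/3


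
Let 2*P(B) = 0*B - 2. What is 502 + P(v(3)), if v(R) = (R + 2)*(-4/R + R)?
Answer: 501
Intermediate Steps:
v(R) = (2 + R)*(R - 4/R)
P(B) = -1 (P(B) = (0*B - 2)/2 = (0 - 2)/2 = (1/2)*(-2) = -1)
502 + P(v(3)) = 502 - 1 = 501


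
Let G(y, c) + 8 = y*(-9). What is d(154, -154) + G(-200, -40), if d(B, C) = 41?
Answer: 1833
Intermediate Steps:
G(y, c) = -8 - 9*y (G(y, c) = -8 + y*(-9) = -8 - 9*y)
d(154, -154) + G(-200, -40) = 41 + (-8 - 9*(-200)) = 41 + (-8 + 1800) = 41 + 1792 = 1833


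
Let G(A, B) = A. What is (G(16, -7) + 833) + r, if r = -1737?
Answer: -888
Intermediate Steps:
(G(16, -7) + 833) + r = (16 + 833) - 1737 = 849 - 1737 = -888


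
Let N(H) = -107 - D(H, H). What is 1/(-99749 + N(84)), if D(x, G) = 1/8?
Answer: -8/798849 ≈ -1.0014e-5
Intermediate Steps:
D(x, G) = ⅛
N(H) = -857/8 (N(H) = -107 - 1*⅛ = -107 - ⅛ = -857/8)
1/(-99749 + N(84)) = 1/(-99749 - 857/8) = 1/(-798849/8) = -8/798849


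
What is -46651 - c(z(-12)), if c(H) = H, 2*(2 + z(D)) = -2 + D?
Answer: -46642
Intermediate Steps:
z(D) = -3 + D/2 (z(D) = -2 + (-2 + D)/2 = -2 + (-1 + D/2) = -3 + D/2)
-46651 - c(z(-12)) = -46651 - (-3 + (½)*(-12)) = -46651 - (-3 - 6) = -46651 - 1*(-9) = -46651 + 9 = -46642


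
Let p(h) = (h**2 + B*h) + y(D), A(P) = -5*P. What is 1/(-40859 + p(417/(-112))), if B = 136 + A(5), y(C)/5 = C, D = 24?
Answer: -12544/516040271 ≈ -2.4308e-5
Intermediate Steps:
y(C) = 5*C
B = 111 (B = 136 - 5*5 = 136 - 25 = 111)
p(h) = 120 + h**2 + 111*h (p(h) = (h**2 + 111*h) + 5*24 = (h**2 + 111*h) + 120 = 120 + h**2 + 111*h)
1/(-40859 + p(417/(-112))) = 1/(-40859 + (120 + (417/(-112))**2 + 111*(417/(-112)))) = 1/(-40859 + (120 + (417*(-1/112))**2 + 111*(417*(-1/112)))) = 1/(-40859 + (120 + (-417/112)**2 + 111*(-417/112))) = 1/(-40859 + (120 + 173889/12544 - 46287/112)) = 1/(-40859 - 3504975/12544) = 1/(-516040271/12544) = -12544/516040271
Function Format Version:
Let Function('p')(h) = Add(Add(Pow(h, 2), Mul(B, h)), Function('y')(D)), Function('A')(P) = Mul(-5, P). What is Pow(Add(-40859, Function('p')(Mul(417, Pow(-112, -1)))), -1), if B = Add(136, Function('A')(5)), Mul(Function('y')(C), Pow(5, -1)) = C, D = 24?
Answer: Rational(-12544, 516040271) ≈ -2.4308e-5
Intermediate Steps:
Function('y')(C) = Mul(5, C)
B = 111 (B = Add(136, Mul(-5, 5)) = Add(136, -25) = 111)
Function('p')(h) = Add(120, Pow(h, 2), Mul(111, h)) (Function('p')(h) = Add(Add(Pow(h, 2), Mul(111, h)), Mul(5, 24)) = Add(Add(Pow(h, 2), Mul(111, h)), 120) = Add(120, Pow(h, 2), Mul(111, h)))
Pow(Add(-40859, Function('p')(Mul(417, Pow(-112, -1)))), -1) = Pow(Add(-40859, Add(120, Pow(Mul(417, Pow(-112, -1)), 2), Mul(111, Mul(417, Pow(-112, -1))))), -1) = Pow(Add(-40859, Add(120, Pow(Mul(417, Rational(-1, 112)), 2), Mul(111, Mul(417, Rational(-1, 112))))), -1) = Pow(Add(-40859, Add(120, Pow(Rational(-417, 112), 2), Mul(111, Rational(-417, 112)))), -1) = Pow(Add(-40859, Add(120, Rational(173889, 12544), Rational(-46287, 112))), -1) = Pow(Add(-40859, Rational(-3504975, 12544)), -1) = Pow(Rational(-516040271, 12544), -1) = Rational(-12544, 516040271)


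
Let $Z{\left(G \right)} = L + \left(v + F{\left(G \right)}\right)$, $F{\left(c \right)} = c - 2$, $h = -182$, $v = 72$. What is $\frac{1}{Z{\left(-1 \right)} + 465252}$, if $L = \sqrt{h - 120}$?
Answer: $\frac{465321}{216523633343} - \frac{i \sqrt{302}}{216523633343} \approx 2.1491 \cdot 10^{-6} - 8.026 \cdot 10^{-11} i$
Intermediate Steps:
$F{\left(c \right)} = -2 + c$ ($F{\left(c \right)} = c - 2 = -2 + c$)
$L = i \sqrt{302}$ ($L = \sqrt{-182 - 120} = \sqrt{-302} = i \sqrt{302} \approx 17.378 i$)
$Z{\left(G \right)} = 70 + G + i \sqrt{302}$ ($Z{\left(G \right)} = i \sqrt{302} + \left(72 + \left(-2 + G\right)\right) = i \sqrt{302} + \left(70 + G\right) = 70 + G + i \sqrt{302}$)
$\frac{1}{Z{\left(-1 \right)} + 465252} = \frac{1}{\left(70 - 1 + i \sqrt{302}\right) + 465252} = \frac{1}{\left(69 + i \sqrt{302}\right) + 465252} = \frac{1}{465321 + i \sqrt{302}}$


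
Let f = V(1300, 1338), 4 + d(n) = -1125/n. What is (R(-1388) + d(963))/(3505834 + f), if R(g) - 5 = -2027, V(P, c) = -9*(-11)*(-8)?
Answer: -216907/375039494 ≈ -0.00057836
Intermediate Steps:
d(n) = -4 - 1125/n
V(P, c) = -792 (V(P, c) = 99*(-8) = -792)
R(g) = -2022 (R(g) = 5 - 2027 = -2022)
f = -792
(R(-1388) + d(963))/(3505834 + f) = (-2022 + (-4 - 1125/963))/(3505834 - 792) = (-2022 + (-4 - 1125*1/963))/3505042 = (-2022 + (-4 - 125/107))*(1/3505042) = (-2022 - 553/107)*(1/3505042) = -216907/107*1/3505042 = -216907/375039494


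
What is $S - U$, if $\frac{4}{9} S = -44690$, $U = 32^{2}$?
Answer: $- \frac{203153}{2} \approx -1.0158 \cdot 10^{5}$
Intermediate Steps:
$U = 1024$
$S = - \frac{201105}{2}$ ($S = \frac{9}{4} \left(-44690\right) = - \frac{201105}{2} \approx -1.0055 \cdot 10^{5}$)
$S - U = - \frac{201105}{2} - 1024 = - \frac{203153}{2}$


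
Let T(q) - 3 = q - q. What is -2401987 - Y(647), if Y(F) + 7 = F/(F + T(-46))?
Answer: -1561287647/650 ≈ -2.4020e+6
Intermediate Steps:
T(q) = 3 (T(q) = 3 + (q - q) = 3 + 0 = 3)
Y(F) = -7 + F/(3 + F) (Y(F) = -7 + F/(F + 3) = -7 + F/(3 + F))
-2401987 - Y(647) = -2401987 - 3*(-7 - 2*647)/(3 + 647) = -2401987 - 3*(-7 - 1294)/650 = -2401987 - 3*(-1301)/650 = -2401987 - 1*(-3903/650) = -2401987 + 3903/650 = -1561287647/650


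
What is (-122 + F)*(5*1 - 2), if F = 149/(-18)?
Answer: -2345/6 ≈ -390.83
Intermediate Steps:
F = -149/18 (F = 149*(-1/18) = -149/18 ≈ -8.2778)
(-122 + F)*(5*1 - 2) = (-122 - 149/18)*(5*1 - 2) = -2345*(5 - 2)/18 = -2345/18*3 = -2345/6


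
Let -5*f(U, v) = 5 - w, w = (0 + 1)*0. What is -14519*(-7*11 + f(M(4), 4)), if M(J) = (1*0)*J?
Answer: 1132482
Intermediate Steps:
w = 0 (w = 1*0 = 0)
M(J) = 0 (M(J) = 0*J = 0)
f(U, v) = -1 (f(U, v) = -(5 - 1*0)/5 = -(5 + 0)/5 = -⅕*5 = -1)
-14519*(-7*11 + f(M(4), 4)) = -14519*(-7*11 - 1) = -14519*(-77 - 1) = -14519*(-78) = 1132482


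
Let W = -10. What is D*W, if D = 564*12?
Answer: -67680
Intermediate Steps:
D = 6768
D*W = 6768*(-10) = -67680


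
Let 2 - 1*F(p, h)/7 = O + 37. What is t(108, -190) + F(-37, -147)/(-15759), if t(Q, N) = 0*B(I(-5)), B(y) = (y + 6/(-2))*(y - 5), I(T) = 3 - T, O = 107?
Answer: 994/15759 ≈ 0.063075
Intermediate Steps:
F(p, h) = -994 (F(p, h) = 14 - 7*(107 + 37) = 14 - 7*144 = 14 - 1008 = -994)
B(y) = (-5 + y)*(-3 + y) (B(y) = (y + 6*(-½))*(-5 + y) = (y - 3)*(-5 + y) = (-3 + y)*(-5 + y) = (-5 + y)*(-3 + y))
t(Q, N) = 0 (t(Q, N) = 0*(15 + (3 - 1*(-5))² - 8*(3 - 1*(-5))) = 0*(15 + (3 + 5)² - 8*(3 + 5)) = 0*(15 + 8² - 8*8) = 0*(15 + 64 - 64) = 0*15 = 0)
t(108, -190) + F(-37, -147)/(-15759) = 0 - 994/(-15759) = 0 - 994*(-1/15759) = 0 + 994/15759 = 994/15759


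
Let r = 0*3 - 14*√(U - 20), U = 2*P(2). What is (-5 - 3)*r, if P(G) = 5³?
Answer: 112*√230 ≈ 1698.6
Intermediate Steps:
P(G) = 125
U = 250 (U = 2*125 = 250)
r = -14*√230 (r = 0*3 - 14*√(250 - 20) = 0 - 14*√230 = -14*√230 ≈ -212.32)
(-5 - 3)*r = (-5 - 3)*(-14*√230) = -(-112)*√230 = 112*√230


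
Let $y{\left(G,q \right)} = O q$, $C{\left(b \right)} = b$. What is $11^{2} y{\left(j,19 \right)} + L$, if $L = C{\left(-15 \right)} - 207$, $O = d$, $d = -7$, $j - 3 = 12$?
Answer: $-16315$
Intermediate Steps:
$j = 15$ ($j = 3 + 12 = 15$)
$O = -7$
$y{\left(G,q \right)} = - 7 q$
$L = -222$ ($L = -15 - 207 = -222$)
$11^{2} y{\left(j,19 \right)} + L = 11^{2} \left(\left(-7\right) 19\right) - 222 = 121 \left(-133\right) - 222 = -16093 - 222 = -16315$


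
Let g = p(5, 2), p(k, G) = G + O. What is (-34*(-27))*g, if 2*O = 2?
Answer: 2754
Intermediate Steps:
O = 1 (O = (1/2)*2 = 1)
p(k, G) = 1 + G (p(k, G) = G + 1 = 1 + G)
g = 3 (g = 1 + 2 = 3)
(-34*(-27))*g = -34*(-27)*3 = 918*3 = 2754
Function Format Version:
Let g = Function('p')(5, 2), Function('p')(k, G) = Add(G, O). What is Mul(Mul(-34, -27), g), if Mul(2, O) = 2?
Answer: 2754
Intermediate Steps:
O = 1 (O = Mul(Rational(1, 2), 2) = 1)
Function('p')(k, G) = Add(1, G) (Function('p')(k, G) = Add(G, 1) = Add(1, G))
g = 3 (g = Add(1, 2) = 3)
Mul(Mul(-34, -27), g) = Mul(Mul(-34, -27), 3) = Mul(918, 3) = 2754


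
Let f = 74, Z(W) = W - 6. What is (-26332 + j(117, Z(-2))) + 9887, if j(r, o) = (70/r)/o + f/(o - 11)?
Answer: -146264237/8892 ≈ -16449.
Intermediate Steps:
Z(W) = -6 + W
j(r, o) = 74/(-11 + o) + 70/(o*r) (j(r, o) = (70/r)/o + 74/(o - 11) = 70/(o*r) + 74/(-11 + o) = 74/(-11 + o) + 70/(o*r))
(-26332 + j(117, Z(-2))) + 9887 = (-26332 + 2*(-385 + 35*(-6 - 2) + 37*(-6 - 2)*117)/(-6 - 2*117*(-11 + (-6 - 2)))) + 9887 = (-26332 + 2*(1/117)*(-385 + 35*(-8) + 37*(-8)*117)/(-8*(-11 - 8))) + 9887 = (-26332 + 2*(-⅛)*(1/117)*(-385 - 280 - 34632)/(-19)) + 9887 = (-26332 + 2*(-⅛)*(1/117)*(-1/19)*(-35297)) + 9887 = (-26332 - 35297/8892) + 9887 = -234179441/8892 + 9887 = -146264237/8892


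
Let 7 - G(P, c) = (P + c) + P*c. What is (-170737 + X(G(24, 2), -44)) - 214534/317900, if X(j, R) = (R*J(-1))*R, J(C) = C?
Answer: -27446480617/158950 ≈ -1.7267e+5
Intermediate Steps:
G(P, c) = 7 - P - c - P*c (G(P, c) = 7 - ((P + c) + P*c) = 7 - (P + c + P*c) = 7 + (-P - c - P*c) = 7 - P - c - P*c)
X(j, R) = -R² (X(j, R) = (R*(-1))*R = (-R)*R = -R²)
(-170737 + X(G(24, 2), -44)) - 214534/317900 = (-170737 - 1*(-44)²) - 214534/317900 = (-170737 - 1*1936) - 214534*1/317900 = (-170737 - 1936) - 107267/158950 = -172673 - 107267/158950 = -27446480617/158950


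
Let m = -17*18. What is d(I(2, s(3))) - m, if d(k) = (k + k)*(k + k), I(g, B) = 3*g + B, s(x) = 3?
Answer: 630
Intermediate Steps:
m = -306
I(g, B) = B + 3*g
d(k) = 4*k**2 (d(k) = (2*k)*(2*k) = 4*k**2)
d(I(2, s(3))) - m = 4*(3 + 3*2)**2 - 1*(-306) = 4*(3 + 6)**2 + 306 = 4*9**2 + 306 = 4*81 + 306 = 324 + 306 = 630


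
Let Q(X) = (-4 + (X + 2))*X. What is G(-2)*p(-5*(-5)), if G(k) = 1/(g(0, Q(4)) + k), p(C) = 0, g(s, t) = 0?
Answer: 0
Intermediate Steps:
Q(X) = X*(-2 + X) (Q(X) = (-4 + (2 + X))*X = (-2 + X)*X = X*(-2 + X))
G(k) = 1/k (G(k) = 1/(0 + k) = 1/k)
G(-2)*p(-5*(-5)) = 0/(-2) = -½*0 = 0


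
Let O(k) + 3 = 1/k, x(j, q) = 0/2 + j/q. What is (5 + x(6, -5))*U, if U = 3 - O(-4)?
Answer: 95/4 ≈ 23.750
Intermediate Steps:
x(j, q) = j/q (x(j, q) = 0*(½) + j/q = 0 + j/q = j/q)
O(k) = -3 + 1/k
U = 25/4 (U = 3 - (-3 + 1/(-4)) = 3 - (-3 - ¼) = 3 - 1*(-13/4) = 3 + 13/4 = 25/4 ≈ 6.2500)
(5 + x(6, -5))*U = (5 + 6/(-5))*(25/4) = (5 + 6*(-⅕))*(25/4) = (5 - 6/5)*(25/4) = (19/5)*(25/4) = 95/4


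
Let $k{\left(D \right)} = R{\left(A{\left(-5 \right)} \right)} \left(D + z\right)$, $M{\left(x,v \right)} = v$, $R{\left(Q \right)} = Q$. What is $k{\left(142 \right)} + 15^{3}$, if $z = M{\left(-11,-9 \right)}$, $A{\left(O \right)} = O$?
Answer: $2710$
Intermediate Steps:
$z = -9$
$k{\left(D \right)} = 45 - 5 D$ ($k{\left(D \right)} = - 5 \left(D - 9\right) = - 5 \left(-9 + D\right) = 45 - 5 D$)
$k{\left(142 \right)} + 15^{3} = \left(45 - 710\right) + 15^{3} = \left(45 - 710\right) + 3375 = -665 + 3375 = 2710$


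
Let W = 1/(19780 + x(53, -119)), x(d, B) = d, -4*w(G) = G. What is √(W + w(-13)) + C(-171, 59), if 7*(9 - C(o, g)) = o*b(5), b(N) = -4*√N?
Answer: 9 - 684*√5/7 + √5113601889/39666 ≈ -207.69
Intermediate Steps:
w(G) = -G/4
C(o, g) = 9 + 4*o*√5/7 (C(o, g) = 9 - o*(-4*√5)/7 = 9 - (-4)*o*√5/7 = 9 + 4*o*√5/7)
W = 1/19833 (W = 1/(19780 + 53) = 1/19833 ≈ 5.0421e-5)
√(W + w(-13)) + C(-171, 59) = √(1/19833 - ¼*(-13)) + (9 + (4/7)*(-171)*√5) = √(1/19833 + 13/4) + (9 - 684*√5/7) = √(257833/79332) + (9 - 684*√5/7) = √5113601889/39666 + (9 - 684*√5/7) = 9 - 684*√5/7 + √5113601889/39666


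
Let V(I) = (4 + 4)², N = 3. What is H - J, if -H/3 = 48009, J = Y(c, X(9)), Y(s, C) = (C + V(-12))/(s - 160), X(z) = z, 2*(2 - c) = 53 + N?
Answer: -26788949/186 ≈ -1.4403e+5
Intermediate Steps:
c = -26 (c = 2 - (53 + 3)/2 = 2 - ½*56 = 2 - 28 = -26)
V(I) = 64 (V(I) = 8² = 64)
Y(s, C) = (64 + C)/(-160 + s) (Y(s, C) = (C + 64)/(s - 160) = (64 + C)/(-160 + s))
J = -73/186 (J = (64 + 9)/(-160 - 26) = 73/(-186) = -1/186*73 = -73/186 ≈ -0.39247)
H = -144027 (H = -3*48009 = -144027)
H - J = -144027 - 1*(-73/186) = -144027 + 73/186 = -26788949/186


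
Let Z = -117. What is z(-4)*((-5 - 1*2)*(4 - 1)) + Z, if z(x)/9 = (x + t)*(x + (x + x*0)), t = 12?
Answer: 11979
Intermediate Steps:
z(x) = 18*x*(12 + x) (z(x) = 9*((x + 12)*(x + (x + x*0))) = 9*((12 + x)*(x + (x + 0))) = 9*((12 + x)*(x + x)) = 9*((12 + x)*(2*x)) = 9*(2*x*(12 + x)) = 18*x*(12 + x))
z(-4)*((-5 - 1*2)*(4 - 1)) + Z = (18*(-4)*(12 - 4))*((-5 - 1*2)*(4 - 1)) - 117 = (18*(-4)*8)*((-5 - 2)*3) - 117 = -(-4032)*3 - 117 = -576*(-21) - 117 = 12096 - 117 = 11979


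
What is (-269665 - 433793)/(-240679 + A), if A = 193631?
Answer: 351729/23524 ≈ 14.952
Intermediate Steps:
(-269665 - 433793)/(-240679 + A) = (-269665 - 433793)/(-240679 + 193631) = -703458/(-47048) = -703458*(-1/47048) = 351729/23524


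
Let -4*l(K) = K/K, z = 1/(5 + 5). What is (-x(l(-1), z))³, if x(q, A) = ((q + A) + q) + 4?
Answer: -5832/125 ≈ -46.656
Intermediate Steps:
z = ⅒ (z = 1/10 = ⅒ ≈ 0.10000)
l(K) = -¼ (l(K) = -K/(4*K) = -¼*1 = -¼)
x(q, A) = 4 + A + 2*q (x(q, A) = ((A + q) + q) + 4 = (A + 2*q) + 4 = 4 + A + 2*q)
(-x(l(-1), z))³ = (-(4 + ⅒ + 2*(-¼)))³ = (-(4 + ⅒ - ½))³ = (-1*18/5)³ = (-18/5)³ = -5832/125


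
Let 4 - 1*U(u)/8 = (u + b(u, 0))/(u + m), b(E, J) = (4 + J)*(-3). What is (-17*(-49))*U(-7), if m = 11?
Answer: 58310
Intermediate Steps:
b(E, J) = -12 - 3*J
U(u) = 32 - 8*(-12 + u)/(11 + u) (U(u) = 32 - 8*(u + (-12 - 3*0))/(u + 11) = 32 - 8*(u + (-12 + 0))/(11 + u) = 32 - 8*(u - 12)/(11 + u) = 32 - 8*(-12 + u)/(11 + u))
(-17*(-49))*U(-7) = (-17*(-49))*(8*(56 + 3*(-7))/(11 - 7)) = 833*(8*(56 - 21)/4) = 833*(8*(¼)*35) = 833*70 = 58310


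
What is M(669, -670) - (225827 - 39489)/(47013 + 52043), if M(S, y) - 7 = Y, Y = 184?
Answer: 9366679/49528 ≈ 189.12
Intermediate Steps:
M(S, y) = 191 (M(S, y) = 7 + 184 = 191)
M(669, -670) - (225827 - 39489)/(47013 + 52043) = 191 - (225827 - 39489)/(47013 + 52043) = 191 - 186338/99056 = 191 - 1*93169/49528 = 191 - 93169/49528 = 9366679/49528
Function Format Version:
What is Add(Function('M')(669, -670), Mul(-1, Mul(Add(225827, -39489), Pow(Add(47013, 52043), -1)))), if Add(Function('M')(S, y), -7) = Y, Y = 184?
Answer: Rational(9366679, 49528) ≈ 189.12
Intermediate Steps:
Function('M')(S, y) = 191 (Function('M')(S, y) = Add(7, 184) = 191)
Add(Function('M')(669, -670), Mul(-1, Mul(Add(225827, -39489), Pow(Add(47013, 52043), -1)))) = Add(191, Mul(-1, Mul(Add(225827, -39489), Pow(Add(47013, 52043), -1)))) = Add(191, Mul(-1, Mul(186338, Pow(99056, -1)))) = Add(191, Mul(-1, Mul(186338, Rational(1, 99056)))) = Add(191, Mul(-1, Rational(93169, 49528))) = Add(191, Rational(-93169, 49528)) = Rational(9366679, 49528)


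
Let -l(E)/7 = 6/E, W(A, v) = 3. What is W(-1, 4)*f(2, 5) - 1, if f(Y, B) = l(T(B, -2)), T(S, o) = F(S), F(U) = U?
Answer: -131/5 ≈ -26.200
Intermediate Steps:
T(S, o) = S
l(E) = -42/E
f(Y, B) = -42/B
W(-1, 4)*f(2, 5) - 1 = 3*(-42/5) - 1 = -126/5 - 1 = -131/5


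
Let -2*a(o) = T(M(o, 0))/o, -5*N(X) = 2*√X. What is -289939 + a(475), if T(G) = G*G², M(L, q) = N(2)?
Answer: -289939 + 8*√2/59375 ≈ -2.8994e+5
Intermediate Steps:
N(X) = -2*√X/5
M(L, q) = -2*√2/5
T(G) = G³
a(o) = 8*√2/(125*o) (a(o) = -(-2*√2/5)³/(2*o) = -(-16*√2/125)/(2*o) = -(-8)*√2/(125*o) = 8*√2/(125*o))
-289939 + a(475) = -289939 + (8/125)*√2/475 = -289939 + (8/125)*√2*(1/475) = -289939 + 8*√2/59375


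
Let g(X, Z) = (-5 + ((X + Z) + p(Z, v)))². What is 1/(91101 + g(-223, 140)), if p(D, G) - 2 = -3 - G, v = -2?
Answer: 1/98670 ≈ 1.0135e-5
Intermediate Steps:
p(D, G) = -1 - G (p(D, G) = 2 + (-3 - G) = -1 - G)
g(X, Z) = (-4 + X + Z)² (g(X, Z) = (-5 + ((X + Z) + (-1 - 1*(-2))))² = (-5 + ((X + Z) + (-1 + 2)))² = (-5 + ((X + Z) + 1))² = (-5 + (1 + X + Z))² = (-4 + X + Z)²)
1/(91101 + g(-223, 140)) = 1/(91101 + (-4 - 223 + 140)²) = 1/(91101 + (-87)²) = 1/(91101 + 7569) = 1/98670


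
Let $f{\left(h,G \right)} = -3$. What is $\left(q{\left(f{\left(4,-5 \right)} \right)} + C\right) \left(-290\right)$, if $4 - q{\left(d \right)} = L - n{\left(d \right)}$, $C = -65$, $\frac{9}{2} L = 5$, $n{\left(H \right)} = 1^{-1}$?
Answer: $\frac{159500}{9} \approx 17722.0$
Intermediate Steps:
$n{\left(H \right)} = 1$
$L = \frac{10}{9}$ ($L = \frac{2}{9} \cdot 5 = \frac{10}{9} \approx 1.1111$)
$q{\left(d \right)} = \frac{35}{9}$ ($q{\left(d \right)} = 4 - \left(\frac{10}{9} - 1\right) = 4 - \frac{1}{9} = \frac{35}{9}$)
$\left(q{\left(f{\left(4,-5 \right)} \right)} + C\right) \left(-290\right) = \left(\frac{35}{9} - 65\right) \left(-290\right) = \left(- \frac{550}{9}\right) \left(-290\right) = \frac{159500}{9}$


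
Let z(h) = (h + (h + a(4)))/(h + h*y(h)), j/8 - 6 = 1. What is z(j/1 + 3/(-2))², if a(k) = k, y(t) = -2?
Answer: 51076/11881 ≈ 4.2990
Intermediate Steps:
j = 56 (j = 48 + 8*1 = 48 + 8 = 56)
z(h) = -(4 + 2*h)/h (z(h) = (h + (h + 4))/(h + h*(-2)) = (h + (4 + h))/(h - 2*h) = (4 + 2*h)/((-h)) = (4 + 2*h)*(-1/h) = -(4 + 2*h)/h)
z(j/1 + 3/(-2))² = (-2 - 4/(56/1 + 3/(-2)))² = (-2 - 4/(56*1 + 3*(-½)))² = (-2 - 4/(56 - 3/2))² = (-2 - 4/109/2)² = (-2 - 4*2/109)² = (-2 - 8/109)² = (-226/109)² = 51076/11881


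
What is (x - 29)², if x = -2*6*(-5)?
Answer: 961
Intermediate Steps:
x = 60 (x = -12*(-5) = 60)
(x - 29)² = (60 - 29)² = 31² = 961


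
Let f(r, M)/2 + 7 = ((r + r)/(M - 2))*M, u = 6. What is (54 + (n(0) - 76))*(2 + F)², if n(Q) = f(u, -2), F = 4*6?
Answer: -16224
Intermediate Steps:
F = 24
f(r, M) = -14 + 4*M*r/(-2 + M) (f(r, M) = -14 + 2*(((r + r)/(M - 2))*M) = -14 + 2*(((2*r)/(-2 + M))*M) = -14 + 2*((2*r/(-2 + M))*M) = -14 + 2*(2*M*r/(-2 + M)) = -14 + 4*M*r/(-2 + M))
n(Q) = -2 (n(Q) = 2*(14 - 7*(-2) + 2*(-2)*6)/(-2 - 2) = 2*(14 + 14 - 24)/(-4) = 2*(-¼)*4 = -2)
(54 + (n(0) - 76))*(2 + F)² = (54 + (-2 - 76))*(2 + 24)² = (54 - 78)*26² = -24*676 = -16224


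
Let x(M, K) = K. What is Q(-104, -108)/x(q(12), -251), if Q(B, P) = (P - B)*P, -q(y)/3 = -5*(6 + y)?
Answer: -432/251 ≈ -1.7211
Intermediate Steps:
q(y) = 90 + 15*y (q(y) = -(-15)*(6 + y) = -3*(-30 - 5*y) = 90 + 15*y)
Q(B, P) = P*(P - B)
Q(-104, -108)/x(q(12), -251) = -108*(-108 - 1*(-104))/(-251) = -108*(-108 + 104)*(-1/251) = -108*(-4)*(-1/251) = 432*(-1/251) = -432/251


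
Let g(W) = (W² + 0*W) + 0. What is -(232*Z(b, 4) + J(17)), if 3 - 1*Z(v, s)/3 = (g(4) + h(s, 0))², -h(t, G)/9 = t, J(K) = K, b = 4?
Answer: 276295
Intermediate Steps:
g(W) = W² (g(W) = (W² + 0) + 0 = W² + 0 = W²)
h(t, G) = -9*t
Z(v, s) = 9 - 3*(16 - 9*s)² (Z(v, s) = 9 - 3*(4² - 9*s)² = 9 - 3*(16 - 9*s)²)
-(232*Z(b, 4) + J(17)) = -(232*(9 - 3*(-16 + 9*4)²) + 17) = -(232*(9 - 3*(-16 + 36)²) + 17) = -(232*(9 - 3*20²) + 17) = -(232*(9 - 3*400) + 17) = -(232*(9 - 1200) + 17) = -(232*(-1191) + 17) = -(-276312 + 17) = -1*(-276295) = 276295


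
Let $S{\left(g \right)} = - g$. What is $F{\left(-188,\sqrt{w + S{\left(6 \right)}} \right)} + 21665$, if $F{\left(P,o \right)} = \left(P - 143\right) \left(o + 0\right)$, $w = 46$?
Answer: $21665 - 662 \sqrt{10} \approx 19572.0$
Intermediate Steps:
$F{\left(P,o \right)} = o \left(-143 + P\right)$ ($F{\left(P,o \right)} = \left(-143 + P\right) o = o \left(-143 + P\right)$)
$F{\left(-188,\sqrt{w + S{\left(6 \right)}} \right)} + 21665 = \sqrt{46 - 6} \left(-143 - 188\right) + 21665 = \sqrt{46 - 6} \left(-331\right) + 21665 = \sqrt{40} \left(-331\right) + 21665 = 2 \sqrt{10} \left(-331\right) + 21665 = - 662 \sqrt{10} + 21665 = 21665 - 662 \sqrt{10}$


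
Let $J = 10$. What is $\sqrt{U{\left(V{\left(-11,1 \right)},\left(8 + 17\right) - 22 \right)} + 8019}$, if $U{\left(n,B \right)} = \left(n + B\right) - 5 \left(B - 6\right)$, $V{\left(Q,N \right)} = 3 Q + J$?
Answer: $\sqrt{8014} \approx 89.521$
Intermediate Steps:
$V{\left(Q,N \right)} = 10 + 3 Q$ ($V{\left(Q,N \right)} = 3 Q + 10 = 10 + 3 Q$)
$U{\left(n,B \right)} = 30 + n - 4 B$ ($U{\left(n,B \right)} = \left(B + n\right) - 5 \left(-6 + B\right) = \left(B + n\right) - \left(-30 + 5 B\right) = 30 + n - 4 B$)
$\sqrt{U{\left(V{\left(-11,1 \right)},\left(8 + 17\right) - 22 \right)} + 8019} = \sqrt{\left(30 + \left(10 + 3 \left(-11\right)\right) - 4 \left(\left(8 + 17\right) - 22\right)\right) + 8019} = \sqrt{\left(30 + \left(10 - 33\right) - 4 \left(25 - 22\right)\right) + 8019} = \sqrt{\left(30 - 23 - 12\right) + 8019} = \sqrt{-5 + 8019} = \sqrt{8014}$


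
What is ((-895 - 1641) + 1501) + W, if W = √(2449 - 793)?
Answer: -1035 + 6*√46 ≈ -994.31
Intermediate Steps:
W = 6*√46 (W = √1656 = 6*√46 ≈ 40.694)
((-895 - 1641) + 1501) + W = ((-895 - 1641) + 1501) + 6*√46 = (-2536 + 1501) + 6*√46 = -1035 + 6*√46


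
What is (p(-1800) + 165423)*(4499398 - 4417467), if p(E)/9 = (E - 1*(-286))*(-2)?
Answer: 15786055425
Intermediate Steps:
p(E) = -5148 - 18*E (p(E) = 9*((E - 1*(-286))*(-2)) = 9*((E + 286)*(-2)) = 9*((286 + E)*(-2)) = 9*(-572 - 2*E) = -5148 - 18*E)
(p(-1800) + 165423)*(4499398 - 4417467) = ((-5148 - 18*(-1800)) + 165423)*(4499398 - 4417467) = ((-5148 + 32400) + 165423)*81931 = (27252 + 165423)*81931 = 192675*81931 = 15786055425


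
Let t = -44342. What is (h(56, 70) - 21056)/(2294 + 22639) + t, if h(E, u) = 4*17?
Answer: -368533358/8311 ≈ -44343.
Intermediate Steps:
h(E, u) = 68
(h(56, 70) - 21056)/(2294 + 22639) + t = (68 - 21056)/(2294 + 22639) - 44342 = -20988/24933 - 44342 = -20988*1/24933 - 44342 = -6996/8311 - 44342 = -368533358/8311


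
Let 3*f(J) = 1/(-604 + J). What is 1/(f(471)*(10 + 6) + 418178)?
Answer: 399/166853006 ≈ 2.3913e-6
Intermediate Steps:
f(J) = 1/(3*(-604 + J))
1/(f(471)*(10 + 6) + 418178) = 1/((1/(3*(-604 + 471)))*(10 + 6) + 418178) = 1/(((⅓)/(-133))*16 + 418178) = 1/(((⅓)*(-1/133))*16 + 418178) = 1/(-1/399*16 + 418178) = 1/(-16/399 + 418178) = 1/(166853006/399) = 399/166853006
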